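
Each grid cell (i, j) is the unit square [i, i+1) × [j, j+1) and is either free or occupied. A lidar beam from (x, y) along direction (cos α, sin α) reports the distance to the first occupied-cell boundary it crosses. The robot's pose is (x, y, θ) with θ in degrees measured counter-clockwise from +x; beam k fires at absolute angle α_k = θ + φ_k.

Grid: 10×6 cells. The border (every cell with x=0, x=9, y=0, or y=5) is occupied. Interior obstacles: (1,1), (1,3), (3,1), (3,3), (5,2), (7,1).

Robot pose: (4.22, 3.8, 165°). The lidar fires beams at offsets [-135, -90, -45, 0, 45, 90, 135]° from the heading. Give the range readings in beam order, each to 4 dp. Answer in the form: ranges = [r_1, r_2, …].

beam 1: φ=-135°, α=30°
  dir = (cos 30°, sin 30°) = (0.8660, 0.5000); from cell (4,3)
  next x-line at t=0.9007, next y-line at t=0.4000; Δt_x=1.1547, Δt_y=2.0000
    y: enter (4,4) at t=0.4000
    x: enter (5,4) at t=0.9007
    x: enter (6,4) at t=2.0554
    y: enter (6,5) at t=2.4000 ← occupied
  → r_1 = 2.4000
beam 2: φ=-90°, α=75°
  dir = (cos 75°, sin 75°) = (0.2588, 0.9659); from cell (4,3)
  next x-line at t=3.0137, next y-line at t=0.2071; Δt_x=3.8637, Δt_y=1.0353
    y: enter (4,4) at t=0.2071
    y: enter (4,5) at t=1.2423 ← occupied
  → r_2 = 1.2423
beam 3: φ=-45°, α=120°
  dir = (cos 120°, sin 120°) = (-0.5000, 0.8660); from cell (4,3)
  next x-line at t=0.4400, next y-line at t=0.2309; Δt_x=2.0000, Δt_y=1.1547
    y: enter (4,4) at t=0.2309
    x: enter (3,4) at t=0.4400
    y: enter (3,5) at t=1.3856 ← occupied
  → r_3 = 1.3856
beam 4: φ=0°, α=165°
  dir = (cos 165°, sin 165°) = (-0.9659, 0.2588); from cell (4,3)
  next x-line at t=0.2278, next y-line at t=0.7727; Δt_x=1.0353, Δt_y=3.8637
    x: enter (3,3) at t=0.2278 ← occupied
  → r_4 = 0.2278
beam 5: φ=45°, α=210°
  dir = (cos 210°, sin 210°) = (-0.8660, -0.5000); from cell (4,3)
  next x-line at t=0.2540, next y-line at t=1.6000; Δt_x=1.1547, Δt_y=2.0000
    x: enter (3,3) at t=0.2540 ← occupied
  → r_5 = 0.2540
beam 6: φ=90°, α=255°
  dir = (cos 255°, sin 255°) = (-0.2588, -0.9659); from cell (4,3)
  next x-line at t=0.8500, next y-line at t=0.8282; Δt_x=3.8637, Δt_y=1.0353
    y: enter (4,2) at t=0.8282
    x: enter (3,2) at t=0.8500
    y: enter (3,1) at t=1.8635 ← occupied
  → r_6 = 1.8635
beam 7: φ=135°, α=300°
  dir = (cos 300°, sin 300°) = (0.5000, -0.8660); from cell (4,3)
  next x-line at t=1.5600, next y-line at t=0.9238; Δt_x=2.0000, Δt_y=1.1547
    y: enter (4,2) at t=0.9238
    x: enter (5,2) at t=1.5600 ← occupied
  → r_7 = 1.5600

ranges = [2.4000, 1.2423, 1.3856, 0.2278, 0.2540, 1.8635, 1.5600]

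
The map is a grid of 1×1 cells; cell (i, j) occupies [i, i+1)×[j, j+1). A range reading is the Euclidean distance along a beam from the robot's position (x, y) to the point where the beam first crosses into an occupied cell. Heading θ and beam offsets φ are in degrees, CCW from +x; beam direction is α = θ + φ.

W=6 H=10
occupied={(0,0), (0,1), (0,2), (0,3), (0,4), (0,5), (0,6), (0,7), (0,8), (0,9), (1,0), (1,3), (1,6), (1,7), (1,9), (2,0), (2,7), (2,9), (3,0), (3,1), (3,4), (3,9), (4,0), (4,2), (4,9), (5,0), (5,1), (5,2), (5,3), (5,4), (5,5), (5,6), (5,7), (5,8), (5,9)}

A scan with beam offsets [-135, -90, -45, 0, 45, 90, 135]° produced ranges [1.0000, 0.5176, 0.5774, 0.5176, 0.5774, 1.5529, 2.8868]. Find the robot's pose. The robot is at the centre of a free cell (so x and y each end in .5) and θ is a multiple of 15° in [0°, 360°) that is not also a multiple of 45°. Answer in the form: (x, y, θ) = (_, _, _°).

The pose lattice has 25·16 = 400 candidates. Test each by forward raycasting.
  (3.5, 7.5, 285°): beam 1 = 0.5774 ≠ 1.0000 ✗
  (1.5, 1.5, 75°): beam 1 = 0.5774 ≠ 1.0000 ✗
  (1.5, 2.5, 300°): beam 1 = 0.5176 ≠ 1.0000 ✗
  …
  (1.5, 1.5, 255°): r_1=1.0000, r_2=0.5176, r_3=0.5774, r_4=0.5176, r_5=0.5774, r_6=1.5529, r_7=2.8868 — all match ✓
Only this pose fits every beam.

(x, y, θ) = (1.5, 1.5, 255°)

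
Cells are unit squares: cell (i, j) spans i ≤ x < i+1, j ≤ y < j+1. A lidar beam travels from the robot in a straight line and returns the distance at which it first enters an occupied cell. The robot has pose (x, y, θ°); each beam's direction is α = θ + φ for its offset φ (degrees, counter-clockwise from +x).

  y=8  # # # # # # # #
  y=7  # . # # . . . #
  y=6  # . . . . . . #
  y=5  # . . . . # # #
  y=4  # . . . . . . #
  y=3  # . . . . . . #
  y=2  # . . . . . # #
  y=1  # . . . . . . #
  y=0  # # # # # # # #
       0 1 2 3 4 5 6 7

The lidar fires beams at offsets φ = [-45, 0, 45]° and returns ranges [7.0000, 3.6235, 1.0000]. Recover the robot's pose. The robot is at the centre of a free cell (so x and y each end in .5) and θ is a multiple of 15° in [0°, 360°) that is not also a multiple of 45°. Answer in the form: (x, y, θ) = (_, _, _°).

Enumerate (i+0.5, j+0.5, θ) over the 37 free cells and 16 admissible headings. For each, cast all 3 beams and compare to the given ranges.
  (6.5, 7.5, 60°): beam 1 = 0.5176 ≠ 7.0000 ✗
  (1.5, 5.5, 120°): beam 1 = 1.9319 ≠ 7.0000 ✗
  (5.5, 4.5, 195°): beam 1 = 5.1962 ≠ 7.0000 ✗
  …
  (4.5, 1.5, 165°): r_1=7.0000, r_2=3.6235, r_3=1.0000 — all match ✓
Unique over the lattice → pose = (4.5, 1.5, 165°).

(x, y, θ) = (4.5, 1.5, 165°)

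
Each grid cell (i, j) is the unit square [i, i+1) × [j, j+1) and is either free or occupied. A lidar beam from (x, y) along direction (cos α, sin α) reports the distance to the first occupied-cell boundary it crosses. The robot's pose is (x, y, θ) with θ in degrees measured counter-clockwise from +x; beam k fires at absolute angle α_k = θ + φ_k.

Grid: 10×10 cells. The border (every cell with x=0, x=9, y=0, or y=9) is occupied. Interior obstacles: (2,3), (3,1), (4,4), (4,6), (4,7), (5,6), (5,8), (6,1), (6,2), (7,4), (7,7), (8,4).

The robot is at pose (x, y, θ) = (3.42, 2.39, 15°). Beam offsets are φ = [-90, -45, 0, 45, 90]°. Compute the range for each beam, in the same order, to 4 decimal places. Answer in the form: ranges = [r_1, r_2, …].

ranges = [0.4038, 2.7800, 5.7768, 1.8591, 1.6228]

beam 1: φ=-90°, α=285°
  dir = (cos 285°, sin 285°) = (0.2588, -0.9659); from cell (3,2)
  next x-line at t=2.2409, next y-line at t=0.4038; Δt_x=3.8637, Δt_y=1.0353
    y: enter (3,1) at t=0.4038 ← occupied
  → r_1 = 0.4038
beam 2: φ=-45°, α=330°
  dir = (cos 330°, sin 330°) = (0.8660, -0.5000); from cell (3,2)
  next x-line at t=0.6697, next y-line at t=0.7800; Δt_x=1.1547, Δt_y=2.0000
    x: enter (4,2) at t=0.6697
    y: enter (4,1) at t=0.7800
    x: enter (5,1) at t=1.8244
    y: enter (5,0) at t=2.7800 ← occupied
  → r_2 = 2.7800
beam 3: φ=0°, α=15°
  dir = (cos 15°, sin 15°) = (0.9659, 0.2588); from cell (3,2)
  next x-line at t=0.6005, next y-line at t=2.3569; Δt_x=1.0353, Δt_y=3.8637
    x: enter (4,2) at t=0.6005
    x: enter (5,2) at t=1.6357
    y: enter (5,3) at t=2.3569
    x: enter (6,3) at t=2.6710
    x: enter (7,3) at t=3.7063
    x: enter (8,3) at t=4.7416
    x: enter (9,3) at t=5.7768 ← occupied
  → r_3 = 5.7768
beam 4: φ=45°, α=60°
  dir = (cos 60°, sin 60°) = (0.5000, 0.8660); from cell (3,2)
  next x-line at t=1.1600, next y-line at t=0.7044; Δt_x=2.0000, Δt_y=1.1547
    y: enter (3,3) at t=0.7044
    x: enter (4,3) at t=1.1600
    y: enter (4,4) at t=1.8591 ← occupied
  → r_4 = 1.8591
beam 5: φ=90°, α=105°
  dir = (cos 105°, sin 105°) = (-0.2588, 0.9659); from cell (3,2)
  next x-line at t=1.6228, next y-line at t=0.6315; Δt_x=3.8637, Δt_y=1.0353
    y: enter (3,3) at t=0.6315
    x: enter (2,3) at t=1.6228 ← occupied
  → r_5 = 1.6228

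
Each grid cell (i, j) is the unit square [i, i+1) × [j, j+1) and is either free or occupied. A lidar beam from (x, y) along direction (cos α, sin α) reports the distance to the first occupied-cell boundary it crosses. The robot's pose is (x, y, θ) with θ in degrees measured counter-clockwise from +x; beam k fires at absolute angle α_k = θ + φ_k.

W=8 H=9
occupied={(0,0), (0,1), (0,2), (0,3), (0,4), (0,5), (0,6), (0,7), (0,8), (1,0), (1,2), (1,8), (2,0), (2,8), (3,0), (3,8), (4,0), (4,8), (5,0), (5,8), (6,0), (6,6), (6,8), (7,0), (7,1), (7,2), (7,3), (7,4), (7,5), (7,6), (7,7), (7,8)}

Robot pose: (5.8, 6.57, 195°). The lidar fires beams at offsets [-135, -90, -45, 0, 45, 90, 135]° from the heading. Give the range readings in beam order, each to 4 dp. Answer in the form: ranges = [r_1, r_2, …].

ranges = [0.4000, 1.4804, 2.8600, 4.9693, 6.4317, 4.6364, 0.2309]

beam 1: φ=-135°, α=60°
  dir = (cos 60°, sin 60°) = (0.5000, 0.8660); from cell (5,6)
  next x-line at t=0.4000, next y-line at t=0.4965; Δt_x=2.0000, Δt_y=1.1547
    x: enter (6,6) at t=0.4000 ← occupied
  → r_1 = 0.4000
beam 2: φ=-90°, α=105°
  dir = (cos 105°, sin 105°) = (-0.2588, 0.9659); from cell (5,6)
  next x-line at t=3.0910, next y-line at t=0.4452; Δt_x=3.8637, Δt_y=1.0353
    y: enter (5,7) at t=0.4452
    y: enter (5,8) at t=1.4804 ← occupied
  → r_2 = 1.4804
beam 3: φ=-45°, α=150°
  dir = (cos 150°, sin 150°) = (-0.8660, 0.5000); from cell (5,6)
  next x-line at t=0.9238, next y-line at t=0.8600; Δt_x=1.1547, Δt_y=2.0000
    y: enter (5,7) at t=0.8600
    x: enter (4,7) at t=0.9238
    x: enter (3,7) at t=2.0785
    y: enter (3,8) at t=2.8600 ← occupied
  → r_3 = 2.8600
beam 4: φ=0°, α=195°
  dir = (cos 195°, sin 195°) = (-0.9659, -0.2588); from cell (5,6)
  next x-line at t=0.8282, next y-line at t=2.2023; Δt_x=1.0353, Δt_y=3.8637
    x: enter (4,6) at t=0.8282
    x: enter (3,6) at t=1.8635
    y: enter (3,5) at t=2.2023
    x: enter (2,5) at t=2.8988
    x: enter (1,5) at t=3.9340
    x: enter (0,5) at t=4.9693 ← occupied
  → r_4 = 4.9693
beam 5: φ=45°, α=240°
  dir = (cos 240°, sin 240°) = (-0.5000, -0.8660); from cell (5,6)
  next x-line at t=1.6000, next y-line at t=0.6582; Δt_x=2.0000, Δt_y=1.1547
    y: enter (5,5) at t=0.6582
    x: enter (4,5) at t=1.6000
    y: enter (4,4) at t=1.8129
    y: enter (4,3) at t=2.9676
    x: enter (3,3) at t=3.6000
    y: enter (3,2) at t=4.1223
    y: enter (3,1) at t=5.2770
    x: enter (2,1) at t=5.6000
    y: enter (2,0) at t=6.4317 ← occupied
  → r_5 = 6.4317
beam 6: φ=90°, α=285°
  dir = (cos 285°, sin 285°) = (0.2588, -0.9659); from cell (5,6)
  next x-line at t=0.7727, next y-line at t=0.5901; Δt_x=3.8637, Δt_y=1.0353
    y: enter (5,5) at t=0.5901
    x: enter (6,5) at t=0.7727
    y: enter (6,4) at t=1.6254
    y: enter (6,3) at t=2.6607
    y: enter (6,2) at t=3.6959
    x: enter (7,2) at t=4.6364 ← occupied
  → r_6 = 4.6364
beam 7: φ=135°, α=330°
  dir = (cos 330°, sin 330°) = (0.8660, -0.5000); from cell (5,6)
  next x-line at t=0.2309, next y-line at t=1.1400; Δt_x=1.1547, Δt_y=2.0000
    x: enter (6,6) at t=0.2309 ← occupied
  → r_7 = 0.2309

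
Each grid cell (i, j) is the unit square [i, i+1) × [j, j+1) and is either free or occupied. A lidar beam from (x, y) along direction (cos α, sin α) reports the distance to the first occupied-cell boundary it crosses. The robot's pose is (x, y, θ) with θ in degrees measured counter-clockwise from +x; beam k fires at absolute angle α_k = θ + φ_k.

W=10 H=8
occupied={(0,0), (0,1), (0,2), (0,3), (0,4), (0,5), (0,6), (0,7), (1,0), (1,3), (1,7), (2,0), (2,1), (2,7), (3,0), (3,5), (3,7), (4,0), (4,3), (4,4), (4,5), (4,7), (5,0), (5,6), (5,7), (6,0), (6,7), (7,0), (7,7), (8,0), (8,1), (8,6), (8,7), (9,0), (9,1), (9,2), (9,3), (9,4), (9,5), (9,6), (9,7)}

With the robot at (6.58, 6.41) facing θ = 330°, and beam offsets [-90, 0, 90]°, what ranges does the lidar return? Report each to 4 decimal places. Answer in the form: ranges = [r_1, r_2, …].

beam 1: φ=-90°, α=240°
  cosα=-0.5000 sinα=-0.8660 | (6,6) | tMaxX 1.1600 tMaxY 0.4734 | tΔX 2.0000 tΔY 1.1547
    t=0.4734 [y] (6,5)
    t=1.1600 [x] (5,5)
    t=1.6281 [y] (5,4)
    t=2.7828 [y] (5,3)
    t=3.1600 [x] (4,3) — stop
  → r_1 = 3.1600
beam 2: φ=0°, α=330°
  cosα=0.8660 sinα=-0.5000 | (6,6) | tMaxX 0.4850 tMaxY 0.8200 | tΔX 1.1547 tΔY 2.0000
    t=0.4850 [x] (7,6)
    t=0.8200 [y] (7,5)
    t=1.6397 [x] (8,5)
    t=2.7944 [x] (9,5) — stop
  → r_2 = 2.7944
beam 3: φ=90°, α=60°
  cosα=0.5000 sinα=0.8660 | (6,6) | tMaxX 0.8400 tMaxY 0.6813 | tΔX 2.0000 tΔY 1.1547
    t=0.6813 [y] (6,7) — stop
  → r_3 = 0.6813

ranges = [3.1600, 2.7944, 0.6813]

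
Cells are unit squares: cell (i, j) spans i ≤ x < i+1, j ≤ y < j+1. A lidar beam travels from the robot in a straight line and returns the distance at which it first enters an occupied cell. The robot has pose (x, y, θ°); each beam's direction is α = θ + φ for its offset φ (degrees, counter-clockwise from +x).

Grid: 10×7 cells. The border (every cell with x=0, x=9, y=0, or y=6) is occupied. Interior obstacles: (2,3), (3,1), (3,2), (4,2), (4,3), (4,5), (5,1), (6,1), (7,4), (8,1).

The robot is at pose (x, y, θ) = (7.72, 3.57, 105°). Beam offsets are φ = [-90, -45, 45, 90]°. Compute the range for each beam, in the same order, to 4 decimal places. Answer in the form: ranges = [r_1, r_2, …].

ranges = [1.3252, 0.4965, 3.1408, 2.8160]

beam 1: φ=-90°, α=15°
  cosα=0.9659 sinα=0.2588 | (7,3) | tMaxX 0.2899 tMaxY 1.6614 | tΔX 1.0353 tΔY 3.8637
    t=0.2899 [x] (8,3)
    t=1.3252 [x] (9,3) — stop
  → r_1 = 1.3252
beam 2: φ=-45°, α=60°
  cosα=0.5000 sinα=0.8660 | (7,3) | tMaxX 0.5600 tMaxY 0.4965 | tΔX 2.0000 tΔY 1.1547
    t=0.4965 [y] (7,4) — stop
  → r_2 = 0.4965
beam 3: φ=45°, α=150°
  cosα=-0.8660 sinα=0.5000 | (7,3) | tMaxX 0.8314 tMaxY 0.8600 | tΔX 1.1547 tΔY 2.0000
    t=0.8314 [x] (6,3)
    t=0.8600 [y] (6,4)
    t=1.9861 [x] (5,4)
    t=2.8600 [y] (5,5)
    t=3.1408 [x] (4,5) — stop
  → r_3 = 3.1408
beam 4: φ=90°, α=195°
  cosα=-0.9659 sinα=-0.2588 | (7,3) | tMaxX 0.7454 tMaxY 2.2023 | tΔX 1.0353 tΔY 3.8637
    t=0.7454 [x] (6,3)
    t=1.7807 [x] (5,3)
    t=2.2023 [y] (5,2)
    t=2.8160 [x] (4,2) — stop
  → r_4 = 2.8160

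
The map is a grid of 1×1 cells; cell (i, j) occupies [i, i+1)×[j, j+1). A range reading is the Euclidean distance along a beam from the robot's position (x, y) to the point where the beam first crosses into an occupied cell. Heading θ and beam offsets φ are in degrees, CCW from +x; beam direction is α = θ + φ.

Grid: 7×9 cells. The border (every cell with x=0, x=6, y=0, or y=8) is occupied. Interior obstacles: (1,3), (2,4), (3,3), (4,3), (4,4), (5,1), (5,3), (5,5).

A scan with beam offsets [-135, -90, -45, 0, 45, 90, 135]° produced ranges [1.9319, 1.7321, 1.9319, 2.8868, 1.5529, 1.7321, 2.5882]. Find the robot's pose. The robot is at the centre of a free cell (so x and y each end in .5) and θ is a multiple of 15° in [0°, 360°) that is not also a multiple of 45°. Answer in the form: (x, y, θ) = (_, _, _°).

Candidates: 27 free-cell centres × 16 headings = 432 poses. Raycast each; keep the one whose scan matches to 4 dp.
  (2.5, 5.5, 330°): beam 1 = 1.5529 ≠ 1.9319 ✗
  (5.5, 6.5, 165°): beam 1 = 0.5774 ≠ 1.9319 ✗
  (1.5, 5.5, 195°): beam 1 = 2.8868 ≠ 1.9319 ✗
  (2.5, 7.5, 150°): beam 2 = 0.5774 ≠ 1.7321 ✗
  …
  (3.5, 6.5, 30°): r_1=1.9319, r_2=1.7321, r_3=1.9319, r_4=2.8868, r_5=1.5529, r_6=1.7321, r_7=2.5882 — all match ✓
Only this pose fits every beam.

(x, y, θ) = (3.5, 6.5, 30°)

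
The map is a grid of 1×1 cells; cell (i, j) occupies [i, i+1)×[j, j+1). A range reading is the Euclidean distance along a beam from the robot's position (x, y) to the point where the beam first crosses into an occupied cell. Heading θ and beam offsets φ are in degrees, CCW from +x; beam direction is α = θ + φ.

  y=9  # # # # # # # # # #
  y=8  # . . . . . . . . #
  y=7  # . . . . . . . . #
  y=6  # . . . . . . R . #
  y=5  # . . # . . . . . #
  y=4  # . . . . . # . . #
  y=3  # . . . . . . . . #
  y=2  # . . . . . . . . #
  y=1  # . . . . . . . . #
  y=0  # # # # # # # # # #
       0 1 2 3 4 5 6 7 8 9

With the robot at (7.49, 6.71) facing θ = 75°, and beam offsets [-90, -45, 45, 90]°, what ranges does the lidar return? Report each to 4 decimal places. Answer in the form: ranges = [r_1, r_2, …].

ranges = [1.5633, 1.7436, 2.6443, 6.7189]

beam 1: φ=-90°, α=345°
  direction (0.9659, -0.2588); cell (7,6); t to first gridline: x 0.5280, y 2.7432 (then +1.0353 / +3.8637)
    (8,6) via x @ 0.5280
    (9,6) via x @ 1.5633  # hit
  → r_1 = 1.5633
beam 2: φ=-45°, α=30°
  direction (0.8660, 0.5000); cell (7,6); t to first gridline: x 0.5889, y 0.5800 (then +1.1547 / +2.0000)
    (7,7) via y @ 0.5800
    (8,7) via x @ 0.5889
    (9,7) via x @ 1.7436  # hit
  → r_2 = 1.7436
beam 3: φ=45°, α=120°
  direction (-0.5000, 0.8660); cell (7,6); t to first gridline: x 0.9800, y 0.3349 (then +2.0000 / +1.1547)
    (7,7) via y @ 0.3349
    (6,7) via x @ 0.9800
    (6,8) via y @ 1.4896
    (6,9) via y @ 2.6443  # hit
  → r_3 = 2.6443
beam 4: φ=90°, α=165°
  direction (-0.9659, 0.2588); cell (7,6); t to first gridline: x 0.5073, y 1.1205 (then +1.0353 / +3.8637)
    (6,6) via x @ 0.5073
    (6,7) via y @ 1.1205
    (5,7) via x @ 1.5426
    (4,7) via x @ 2.5778
    (3,7) via x @ 3.6131
    (2,7) via x @ 4.6484
    (2,8) via y @ 4.9842
    (1,8) via x @ 5.6837
    (0,8) via x @ 6.7189  # hit
  → r_4 = 6.7189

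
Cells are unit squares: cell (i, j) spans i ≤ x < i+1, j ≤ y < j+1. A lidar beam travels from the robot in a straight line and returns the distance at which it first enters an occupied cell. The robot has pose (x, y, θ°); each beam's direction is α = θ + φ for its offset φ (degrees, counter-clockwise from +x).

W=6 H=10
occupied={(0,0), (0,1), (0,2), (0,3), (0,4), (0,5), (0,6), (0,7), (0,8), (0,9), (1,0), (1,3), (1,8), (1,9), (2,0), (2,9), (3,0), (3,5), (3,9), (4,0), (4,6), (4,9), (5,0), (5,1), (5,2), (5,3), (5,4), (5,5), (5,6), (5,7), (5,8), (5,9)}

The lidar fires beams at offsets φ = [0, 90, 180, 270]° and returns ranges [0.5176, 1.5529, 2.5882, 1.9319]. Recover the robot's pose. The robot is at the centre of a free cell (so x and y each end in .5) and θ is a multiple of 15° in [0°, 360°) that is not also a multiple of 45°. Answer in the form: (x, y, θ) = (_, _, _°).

(x, y, θ) = (4.5, 4.5, 15°)

Candidates: 28 free-cell centres × 16 headings = 448 poses. Raycast each; keep the one whose scan matches to 4 dp.
  (1.5, 2.5, 240°): beam 1 = 1.0000 ≠ 0.5176 ✗
  (2.5, 5.5, 150°): beam 1 = 1.7321 ≠ 0.5176 ✗
  (2.5, 3.5, 15°): beam 1 = 2.5882 ≠ 0.5176 ✗
  …
  (4.5, 4.5, 15°): r_1=0.5176, r_2=1.5529, r_3=2.5882, r_4=1.9319 — all match ✓
Unique over the lattice → pose = (4.5, 4.5, 15°).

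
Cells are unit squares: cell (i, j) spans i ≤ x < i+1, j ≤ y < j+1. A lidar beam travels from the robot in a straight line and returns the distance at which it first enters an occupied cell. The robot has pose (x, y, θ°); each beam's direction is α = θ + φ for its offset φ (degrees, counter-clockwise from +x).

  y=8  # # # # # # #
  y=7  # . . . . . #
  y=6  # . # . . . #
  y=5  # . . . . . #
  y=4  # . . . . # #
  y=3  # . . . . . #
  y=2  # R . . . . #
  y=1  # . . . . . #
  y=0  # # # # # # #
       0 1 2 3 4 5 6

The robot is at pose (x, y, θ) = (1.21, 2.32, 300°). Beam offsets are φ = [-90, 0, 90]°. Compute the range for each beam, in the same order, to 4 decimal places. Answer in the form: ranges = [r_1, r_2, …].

ranges = [0.2425, 1.5242, 4.3763]

beam 1: φ=-90°, α=210°
  direction (-0.8660, -0.5000); cell (1,2); t to first gridline: x 0.2425, y 0.6400 (then +1.1547 / +2.0000)
    (0,2) via x @ 0.2425  # hit
  → r_1 = 0.2425
beam 2: φ=0°, α=300°
  direction (0.5000, -0.8660); cell (1,2); t to first gridline: x 1.5800, y 0.3695 (then +2.0000 / +1.1547)
    (1,1) via y @ 0.3695
    (1,0) via y @ 1.5242  # hit
  → r_2 = 1.5242
beam 3: φ=90°, α=30°
  direction (0.8660, 0.5000); cell (1,2); t to first gridline: x 0.9122, y 1.3600 (then +1.1547 / +2.0000)
    (2,2) via x @ 0.9122
    (2,3) via y @ 1.3600
    (3,3) via x @ 2.0669
    (4,3) via x @ 3.2216
    (4,4) via y @ 3.3600
    (5,4) via x @ 4.3763  # hit
  → r_3 = 4.3763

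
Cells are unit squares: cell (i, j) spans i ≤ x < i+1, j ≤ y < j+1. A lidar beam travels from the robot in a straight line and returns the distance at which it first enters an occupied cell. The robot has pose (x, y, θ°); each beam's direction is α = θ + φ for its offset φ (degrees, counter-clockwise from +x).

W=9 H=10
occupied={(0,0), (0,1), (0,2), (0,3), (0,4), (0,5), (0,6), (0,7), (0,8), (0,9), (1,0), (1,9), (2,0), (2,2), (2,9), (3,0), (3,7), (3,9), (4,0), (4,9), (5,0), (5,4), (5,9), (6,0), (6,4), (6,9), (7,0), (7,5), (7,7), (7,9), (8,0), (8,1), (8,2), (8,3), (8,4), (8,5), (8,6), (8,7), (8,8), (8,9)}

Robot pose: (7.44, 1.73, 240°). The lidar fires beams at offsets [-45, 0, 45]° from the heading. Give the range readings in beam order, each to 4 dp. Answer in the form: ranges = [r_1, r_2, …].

beam 1: φ=-45°, α=195°
  dir = (cos 195°, sin 195°) = (-0.9659, -0.2588); from cell (7,1)
  next x-line at t=0.4555, next y-line at t=2.8205; Δt_x=1.0353, Δt_y=3.8637
    x: enter (6,1) at t=0.4555
    x: enter (5,1) at t=1.4908
    x: enter (4,1) at t=2.5261
    y: enter (4,0) at t=2.8205 ← occupied
  → r_1 = 2.8205
beam 2: φ=0°, α=240°
  dir = (cos 240°, sin 240°) = (-0.5000, -0.8660); from cell (7,1)
  next x-line at t=0.8800, next y-line at t=0.8429; Δt_x=2.0000, Δt_y=1.1547
    y: enter (7,0) at t=0.8429 ← occupied
  → r_2 = 0.8429
beam 3: φ=45°, α=285°
  dir = (cos 285°, sin 285°) = (0.2588, -0.9659); from cell (7,1)
  next x-line at t=2.1637, next y-line at t=0.7558; Δt_x=3.8637, Δt_y=1.0353
    y: enter (7,0) at t=0.7558 ← occupied
  → r_3 = 0.7558

ranges = [2.8205, 0.8429, 0.7558]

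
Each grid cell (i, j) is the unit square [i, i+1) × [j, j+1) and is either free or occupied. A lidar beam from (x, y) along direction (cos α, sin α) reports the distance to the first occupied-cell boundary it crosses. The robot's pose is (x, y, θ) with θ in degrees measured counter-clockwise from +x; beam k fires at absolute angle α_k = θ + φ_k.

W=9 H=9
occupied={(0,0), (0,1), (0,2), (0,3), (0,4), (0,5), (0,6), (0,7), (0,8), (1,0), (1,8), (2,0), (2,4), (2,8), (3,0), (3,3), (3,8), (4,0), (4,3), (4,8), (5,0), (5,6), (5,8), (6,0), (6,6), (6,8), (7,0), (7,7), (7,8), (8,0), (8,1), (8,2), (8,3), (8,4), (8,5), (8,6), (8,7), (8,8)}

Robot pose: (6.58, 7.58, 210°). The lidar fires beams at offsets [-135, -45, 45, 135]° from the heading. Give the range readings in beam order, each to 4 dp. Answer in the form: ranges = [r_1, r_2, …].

beam 1: φ=-135°, α=75°
  d=(0.2588,0.9659)  start (6,7)  tX=1.6228 tY=0.4348  stride 1/|dx|=3.8637 1/|dy|=1.0353
    cross y-line → (6,8), t=0.4348 (wall)
  → r_1 = 0.4348
beam 2: φ=-45°, α=165°
  d=(-0.9659,0.2588)  start (6,7)  tX=0.6005 tY=1.6228  stride 1/|dx|=1.0353 1/|dy|=3.8637
    cross x-line → (5,7), t=0.6005
    cross y-line → (5,8), t=1.6228 (wall)
  → r_2 = 1.6228
beam 3: φ=45°, α=255°
  d=(-0.2588,-0.9659)  start (6,7)  tX=2.2409 tY=0.6005  stride 1/|dx|=3.8637 1/|dy|=1.0353
    cross y-line → (6,6), t=0.6005 (wall)
  → r_3 = 0.6005
beam 4: φ=135°, α=345°
  d=(0.9659,-0.2588)  start (6,7)  tX=0.4348 tY=2.2409  stride 1/|dx|=1.0353 1/|dy|=3.8637
    cross x-line → (7,7), t=0.4348 (wall)
  → r_4 = 0.4348

ranges = [0.4348, 1.6228, 0.6005, 0.4348]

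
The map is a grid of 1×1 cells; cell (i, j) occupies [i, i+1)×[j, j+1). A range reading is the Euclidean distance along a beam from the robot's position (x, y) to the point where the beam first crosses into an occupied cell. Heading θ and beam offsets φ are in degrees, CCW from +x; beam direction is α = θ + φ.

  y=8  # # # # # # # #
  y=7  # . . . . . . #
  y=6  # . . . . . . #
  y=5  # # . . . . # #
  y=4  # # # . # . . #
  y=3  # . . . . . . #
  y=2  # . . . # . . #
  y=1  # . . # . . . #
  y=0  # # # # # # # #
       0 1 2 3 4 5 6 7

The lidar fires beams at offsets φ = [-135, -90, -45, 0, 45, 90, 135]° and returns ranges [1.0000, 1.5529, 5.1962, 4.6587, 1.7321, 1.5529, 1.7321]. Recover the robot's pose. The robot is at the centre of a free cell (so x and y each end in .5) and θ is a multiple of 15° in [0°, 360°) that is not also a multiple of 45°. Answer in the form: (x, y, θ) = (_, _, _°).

The pose lattice has 35·16 = 560 candidates. Test each by forward raycasting.
  (5.5, 7.5, 120°): beam 1 = 1.5529 ≠ 1.0000 ✗
  (3.5, 6.5, 210°): beam 1 = 1.5529 ≠ 1.0000 ✗
  (6.5, 1.5, 330°): beam 1 = 1.9319 ≠ 1.0000 ✗
  (5.5, 7.5, 240°): beam 1 = 0.5176 ≠ 1.0000 ✗
  …
  (2.5, 6.5, 15°): r_1=1.0000, r_2=1.5529, r_3=5.1962, r_4=4.6587, r_5=1.7321, r_6=1.5529, r_7=1.7321 — all match ✓
No second candidate reproduces the full scan.

(x, y, θ) = (2.5, 6.5, 15°)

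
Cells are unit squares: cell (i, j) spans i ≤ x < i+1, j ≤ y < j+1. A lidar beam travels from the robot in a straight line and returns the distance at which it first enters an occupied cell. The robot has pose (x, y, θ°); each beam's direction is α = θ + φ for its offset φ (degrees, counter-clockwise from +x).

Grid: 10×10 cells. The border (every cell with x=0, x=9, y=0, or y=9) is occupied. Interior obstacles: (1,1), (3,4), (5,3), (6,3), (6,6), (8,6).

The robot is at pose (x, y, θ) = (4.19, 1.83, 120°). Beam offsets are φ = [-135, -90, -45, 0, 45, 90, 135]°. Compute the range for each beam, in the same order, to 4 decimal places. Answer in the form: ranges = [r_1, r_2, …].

ranges = [3.2069, 2.3400, 7.4229, 6.3800, 3.3025, 1.6600, 0.8593]

beam 1: φ=-135°, α=345°
  direction (0.9659, -0.2588); cell (4,1); t to first gridline: x 0.8386, y 3.2069 (then +1.0353 / +3.8637)
    (5,1) via x @ 0.8386
    (6,1) via x @ 1.8738
    (7,1) via x @ 2.9091
    (7,0) via y @ 3.2069  # hit
  → r_1 = 3.2069
beam 2: φ=-90°, α=30°
  direction (0.8660, 0.5000); cell (4,1); t to first gridline: x 0.9353, y 0.3400 (then +1.1547 / +2.0000)
    (4,2) via y @ 0.3400
    (5,2) via x @ 0.9353
    (6,2) via x @ 2.0900
    (6,3) via y @ 2.3400  # hit
  → r_2 = 2.3400
beam 3: φ=-45°, α=75°
  direction (0.2588, 0.9659); cell (4,1); t to first gridline: x 3.1296, y 0.1760 (then +3.8637 / +1.0353)
    (4,2) via y @ 0.1760
    (4,3) via y @ 1.2113
    (4,4) via y @ 2.2465
    (5,4) via x @ 3.1296
    (5,5) via y @ 3.2818
    (5,6) via y @ 4.3171
    (5,7) via y @ 5.3524
    (5,8) via y @ 6.3877
    (6,8) via x @ 6.9933
    (6,9) via y @ 7.4229  # hit
  → r_3 = 7.4229
beam 4: φ=0°, α=120°
  direction (-0.5000, 0.8660); cell (4,1); t to first gridline: x 0.3800, y 0.1963 (then +2.0000 / +1.1547)
    (4,2) via y @ 0.1963
    (3,2) via x @ 0.3800
    (3,3) via y @ 1.3510
    (2,3) via x @ 2.3800
    (2,4) via y @ 2.5057
    (2,5) via y @ 3.6604
    (1,5) via x @ 4.3800
    (1,6) via y @ 4.8151
    (1,7) via y @ 5.9698
    (0,7) via x @ 6.3800  # hit
  → r_4 = 6.3800
beam 5: φ=45°, α=165°
  direction (-0.9659, 0.2588); cell (4,1); t to first gridline: x 0.1967, y 0.6568 (then +1.0353 / +3.8637)
    (3,1) via x @ 0.1967
    (3,2) via y @ 0.6568
    (2,2) via x @ 1.2320
    (1,2) via x @ 2.2673
    (0,2) via x @ 3.3025  # hit
  → r_5 = 3.3025
beam 6: φ=90°, α=210°
  direction (-0.8660, -0.5000); cell (4,1); t to first gridline: x 0.2194, y 1.6600 (then +1.1547 / +2.0000)
    (3,1) via x @ 0.2194
    (2,1) via x @ 1.3741
    (2,0) via y @ 1.6600  # hit
  → r_6 = 1.6600
beam 7: φ=135°, α=255°
  direction (-0.2588, -0.9659); cell (4,1); t to first gridline: x 0.7341, y 0.8593 (then +3.8637 / +1.0353)
    (3,1) via x @ 0.7341
    (3,0) via y @ 0.8593  # hit
  → r_7 = 0.8593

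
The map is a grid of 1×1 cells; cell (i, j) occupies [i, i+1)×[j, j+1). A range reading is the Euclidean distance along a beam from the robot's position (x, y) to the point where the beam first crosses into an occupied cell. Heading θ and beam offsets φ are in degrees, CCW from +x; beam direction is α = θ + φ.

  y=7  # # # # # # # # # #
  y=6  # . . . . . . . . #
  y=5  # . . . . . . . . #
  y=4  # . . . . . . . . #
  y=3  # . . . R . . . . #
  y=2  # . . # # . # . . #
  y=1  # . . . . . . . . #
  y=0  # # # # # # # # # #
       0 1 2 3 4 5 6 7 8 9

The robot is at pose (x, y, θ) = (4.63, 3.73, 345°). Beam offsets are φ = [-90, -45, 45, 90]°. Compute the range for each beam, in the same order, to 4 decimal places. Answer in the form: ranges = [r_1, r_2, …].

ranges = [0.7558, 3.1523, 5.0460, 3.3854]

beam 1: φ=-90°, α=255°
  dir = (cos 255°, sin 255°) = (-0.2588, -0.9659); from cell (4,3)
  next x-line at t=2.4341, next y-line at t=0.7558; Δt_x=3.8637, Δt_y=1.0353
    y: enter (4,2) at t=0.7558 ← occupied
  → r_1 = 0.7558
beam 2: φ=-45°, α=300°
  dir = (cos 300°, sin 300°) = (0.5000, -0.8660); from cell (4,3)
  next x-line at t=0.7400, next y-line at t=0.8429; Δt_x=2.0000, Δt_y=1.1547
    x: enter (5,3) at t=0.7400
    y: enter (5,2) at t=0.8429
    y: enter (5,1) at t=1.9976
    x: enter (6,1) at t=2.7400
    y: enter (6,0) at t=3.1523 ← occupied
  → r_2 = 3.1523
beam 3: φ=45°, α=30°
  dir = (cos 30°, sin 30°) = (0.8660, 0.5000); from cell (4,3)
  next x-line at t=0.4272, next y-line at t=0.5400; Δt_x=1.1547, Δt_y=2.0000
    x: enter (5,3) at t=0.4272
    y: enter (5,4) at t=0.5400
    x: enter (6,4) at t=1.5819
    y: enter (6,5) at t=2.5400
    x: enter (7,5) at t=2.7366
    x: enter (8,5) at t=3.8913
    y: enter (8,6) at t=4.5400
    x: enter (9,6) at t=5.0460 ← occupied
  → r_3 = 5.0460
beam 4: φ=90°, α=75°
  dir = (cos 75°, sin 75°) = (0.2588, 0.9659); from cell (4,3)
  next x-line at t=1.4296, next y-line at t=0.2795; Δt_x=3.8637, Δt_y=1.0353
    y: enter (4,4) at t=0.2795
    y: enter (4,5) at t=1.3148
    x: enter (5,5) at t=1.4296
    y: enter (5,6) at t=2.3501
    y: enter (5,7) at t=3.3854 ← occupied
  → r_4 = 3.3854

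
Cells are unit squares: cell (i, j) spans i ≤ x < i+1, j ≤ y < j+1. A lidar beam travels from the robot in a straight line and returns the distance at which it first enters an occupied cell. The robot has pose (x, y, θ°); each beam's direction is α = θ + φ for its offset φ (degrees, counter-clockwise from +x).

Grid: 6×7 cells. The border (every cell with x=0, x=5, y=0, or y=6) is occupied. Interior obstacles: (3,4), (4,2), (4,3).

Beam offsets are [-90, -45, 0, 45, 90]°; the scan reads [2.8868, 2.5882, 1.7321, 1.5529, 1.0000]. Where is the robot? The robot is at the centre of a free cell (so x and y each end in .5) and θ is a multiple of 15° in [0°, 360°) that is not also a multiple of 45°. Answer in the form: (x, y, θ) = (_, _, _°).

(x, y, θ) = (2.5, 3.5, 330°)

The pose lattice has 17·16 = 272 candidates. Test each by forward raycasting.
  (2.5, 3.5, 240°): beam 1 = 1.7321 ≠ 2.8868 ✗
  (3.5, 5.5, 195°): beam 1 = 0.5176 ≠ 2.8868 ✗
  (4.5, 1.5, 60°): beam 1 = 0.5774 ≠ 2.8868 ✗
  (3.5, 5.5, 75°): beam 1 = 1.5529 ≠ 2.8868 ✗
  …
  (2.5, 3.5, 330°): r_1=2.8868, r_2=2.5882, r_3=1.7321, r_4=1.5529, r_5=1.0000 — all match ✓
Only this pose fits every beam.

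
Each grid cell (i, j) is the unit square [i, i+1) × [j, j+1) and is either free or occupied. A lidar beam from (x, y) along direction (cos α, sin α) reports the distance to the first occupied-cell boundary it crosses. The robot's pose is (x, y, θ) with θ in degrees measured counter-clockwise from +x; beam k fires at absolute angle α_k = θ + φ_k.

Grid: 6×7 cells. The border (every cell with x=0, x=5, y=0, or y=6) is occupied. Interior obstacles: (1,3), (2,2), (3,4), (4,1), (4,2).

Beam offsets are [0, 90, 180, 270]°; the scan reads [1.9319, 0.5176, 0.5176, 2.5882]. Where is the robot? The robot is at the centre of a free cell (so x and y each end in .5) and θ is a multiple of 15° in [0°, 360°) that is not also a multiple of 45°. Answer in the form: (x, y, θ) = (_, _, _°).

The pose lattice has 15·16 = 240 candidates. Test each by forward raycasting.
  (2.5, 3.5, 75°): beam 1 = 2.5882 ≠ 1.9319 ✗
  (4.5, 4.5, 210°): beam 1 = 0.5774 ≠ 1.9319 ✗
  (1.5, 4.5, 255°): beam 1 = 0.5176 ≠ 1.9319 ✗
  …
  (4.5, 3.5, 195°): r_1=1.9319, r_2=0.5176, r_3=0.5176, r_4=2.5882 — all match ✓
No second candidate reproduces the full scan.

(x, y, θ) = (4.5, 3.5, 195°)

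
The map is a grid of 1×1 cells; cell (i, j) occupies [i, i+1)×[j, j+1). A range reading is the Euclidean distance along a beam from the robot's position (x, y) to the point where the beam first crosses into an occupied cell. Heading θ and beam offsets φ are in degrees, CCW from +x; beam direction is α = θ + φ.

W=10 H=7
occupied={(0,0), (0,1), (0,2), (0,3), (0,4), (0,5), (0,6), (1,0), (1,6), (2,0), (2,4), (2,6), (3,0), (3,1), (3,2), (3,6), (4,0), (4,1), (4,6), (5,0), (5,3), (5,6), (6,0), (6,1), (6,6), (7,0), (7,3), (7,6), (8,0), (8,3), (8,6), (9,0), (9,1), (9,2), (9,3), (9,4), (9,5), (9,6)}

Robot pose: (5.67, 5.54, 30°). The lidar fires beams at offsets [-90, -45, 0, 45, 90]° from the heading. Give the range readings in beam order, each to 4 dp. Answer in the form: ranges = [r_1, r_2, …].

beam 1: φ=-90°, α=300°
  cosα=0.5000 sinα=-0.8660 | (5,5) | tMaxX 0.6600 tMaxY 0.6235 | tΔX 2.0000 tΔY 1.1547
    t=0.6235 [y] (5,4)
    t=0.6600 [x] (6,4)
    t=1.7782 [y] (6,3)
    t=2.6600 [x] (7,3) — stop
  → r_1 = 2.6600
beam 2: φ=-45°, α=345°
  cosα=0.9659 sinα=-0.2588 | (5,5) | tMaxX 0.3416 tMaxY 2.0864 | tΔX 1.0353 tΔY 3.8637
    t=0.3416 [x] (6,5)
    t=1.3769 [x] (7,5)
    t=2.0864 [y] (7,4)
    t=2.4122 [x] (8,4)
    t=3.4475 [x] (9,4) — stop
  → r_2 = 3.4475
beam 3: φ=0°, α=30°
  cosα=0.8660 sinα=0.5000 | (5,5) | tMaxX 0.3811 tMaxY 0.9200 | tΔX 1.1547 tΔY 2.0000
    t=0.3811 [x] (6,5)
    t=0.9200 [y] (6,6) — stop
  → r_3 = 0.9200
beam 4: φ=45°, α=75°
  cosα=0.2588 sinα=0.9659 | (5,5) | tMaxX 1.2750 tMaxY 0.4762 | tΔX 3.8637 tΔY 1.0353
    t=0.4762 [y] (5,6) — stop
  → r_4 = 0.4762
beam 5: φ=90°, α=120°
  cosα=-0.5000 sinα=0.8660 | (5,5) | tMaxX 1.3400 tMaxY 0.5312 | tΔX 2.0000 tΔY 1.1547
    t=0.5312 [y] (5,6) — stop
  → r_5 = 0.5312

ranges = [2.6600, 3.4475, 0.9200, 0.4762, 0.5312]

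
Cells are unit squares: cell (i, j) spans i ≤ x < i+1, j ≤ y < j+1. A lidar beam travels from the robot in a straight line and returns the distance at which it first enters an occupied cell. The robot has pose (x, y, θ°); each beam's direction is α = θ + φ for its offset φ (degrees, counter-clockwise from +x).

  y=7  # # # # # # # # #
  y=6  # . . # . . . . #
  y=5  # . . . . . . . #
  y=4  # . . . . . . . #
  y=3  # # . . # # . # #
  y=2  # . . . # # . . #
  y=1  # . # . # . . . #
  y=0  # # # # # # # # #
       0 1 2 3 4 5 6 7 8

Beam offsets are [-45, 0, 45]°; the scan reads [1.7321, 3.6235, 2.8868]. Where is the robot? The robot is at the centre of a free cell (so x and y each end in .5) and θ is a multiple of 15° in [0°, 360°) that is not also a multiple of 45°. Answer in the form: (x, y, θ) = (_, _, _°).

(x, y, θ) = (4.5, 4.5, 165°)

Candidates: 33 free-cell centres × 16 headings = 528 poses. Raycast each; keep the one whose scan matches to 4 dp.
  (3.5, 4.5, 15°): beam 1 = 1.0000 ≠ 1.7321 ✗
  (1.5, 6.5, 210°): beam 1 = 0.5176 ≠ 1.7321 ✗
  (3.5, 2.5, 75°): beam 1 = 0.5774 ≠ 1.7321 ✗
  …
  (4.5, 4.5, 165°): r_1=1.7321, r_2=3.6235, r_3=2.8868 — all match ✓
Only this pose fits every beam.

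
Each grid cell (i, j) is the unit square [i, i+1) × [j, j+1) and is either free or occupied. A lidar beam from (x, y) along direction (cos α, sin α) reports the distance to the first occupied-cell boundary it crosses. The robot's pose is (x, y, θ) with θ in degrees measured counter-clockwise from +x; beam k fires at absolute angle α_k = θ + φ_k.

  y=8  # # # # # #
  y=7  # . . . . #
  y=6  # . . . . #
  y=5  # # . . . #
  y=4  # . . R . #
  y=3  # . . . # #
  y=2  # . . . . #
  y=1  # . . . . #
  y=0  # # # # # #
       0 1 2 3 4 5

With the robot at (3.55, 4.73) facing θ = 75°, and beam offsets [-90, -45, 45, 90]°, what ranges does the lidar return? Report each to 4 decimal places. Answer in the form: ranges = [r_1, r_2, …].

ranges = [1.5012, 1.6743, 3.7759, 1.6047]

beam 1: φ=-90°, α=345°
  cosα=0.9659 sinα=-0.2588 | (3,4) | tMaxX 0.4659 tMaxY 2.8205 | tΔX 1.0353 tΔY 3.8637
    t=0.4659 [x] (4,4)
    t=1.5012 [x] (5,4) — stop
  → r_1 = 1.5012
beam 2: φ=-45°, α=30°
  cosα=0.8660 sinα=0.5000 | (3,4) | tMaxX 0.5196 tMaxY 0.5400 | tΔX 1.1547 tΔY 2.0000
    t=0.5196 [x] (4,4)
    t=0.5400 [y] (4,5)
    t=1.6743 [x] (5,5) — stop
  → r_2 = 1.6743
beam 3: φ=45°, α=120°
  cosα=-0.5000 sinα=0.8660 | (3,4) | tMaxX 1.1000 tMaxY 0.3118 | tΔX 2.0000 tΔY 1.1547
    t=0.3118 [y] (3,5)
    t=1.1000 [x] (2,5)
    t=1.4665 [y] (2,6)
    t=2.6212 [y] (2,7)
    t=3.1000 [x] (1,7)
    t=3.7759 [y] (1,8) — stop
  → r_3 = 3.7759
beam 4: φ=90°, α=165°
  cosα=-0.9659 sinα=0.2588 | (3,4) | tMaxX 0.5694 tMaxY 1.0432 | tΔX 1.0353 tΔY 3.8637
    t=0.5694 [x] (2,4)
    t=1.0432 [y] (2,5)
    t=1.6047 [x] (1,5) — stop
  → r_4 = 1.6047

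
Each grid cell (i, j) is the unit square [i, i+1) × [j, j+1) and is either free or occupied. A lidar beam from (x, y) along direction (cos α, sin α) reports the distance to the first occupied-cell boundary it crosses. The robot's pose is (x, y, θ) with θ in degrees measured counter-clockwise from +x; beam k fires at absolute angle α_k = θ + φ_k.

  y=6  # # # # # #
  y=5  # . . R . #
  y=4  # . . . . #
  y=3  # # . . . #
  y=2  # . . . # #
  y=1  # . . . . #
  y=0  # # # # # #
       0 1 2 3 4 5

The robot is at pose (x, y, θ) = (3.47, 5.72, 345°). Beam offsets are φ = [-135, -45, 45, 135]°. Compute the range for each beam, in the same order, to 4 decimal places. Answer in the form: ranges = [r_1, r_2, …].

beam 1: φ=-135°, α=210°
  d=(-0.8660,-0.5000)  start (3,5)  tX=0.5427 tY=1.4400  stride 1/|dx|=1.1547 1/|dy|=2.0000
    cross x-line → (2,5), t=0.5427
    cross y-line → (2,4), t=1.4400
    cross x-line → (1,4), t=1.6974
    cross x-line → (0,4), t=2.8521 (wall)
  → r_1 = 2.8521
beam 2: φ=-45°, α=300°
  d=(0.5000,-0.8660)  start (3,5)  tX=1.0600 tY=0.8314  stride 1/|dx|=2.0000 1/|dy|=1.1547
    cross y-line → (3,4), t=0.8314
    cross x-line → (4,4), t=1.0600
    cross y-line → (4,3), t=1.9861
    cross x-line → (5,3), t=3.0600 (wall)
  → r_2 = 3.0600
beam 3: φ=45°, α=30°
  d=(0.8660,0.5000)  start (3,5)  tX=0.6120 tY=0.5600  stride 1/|dx|=1.1547 1/|dy|=2.0000
    cross y-line → (3,6), t=0.5600 (wall)
  → r_3 = 0.5600
beam 4: φ=135°, α=120°
  d=(-0.5000,0.8660)  start (3,5)  tX=0.9400 tY=0.3233  stride 1/|dx|=2.0000 1/|dy|=1.1547
    cross y-line → (3,6), t=0.3233 (wall)
  → r_4 = 0.3233

ranges = [2.8521, 3.0600, 0.5600, 0.3233]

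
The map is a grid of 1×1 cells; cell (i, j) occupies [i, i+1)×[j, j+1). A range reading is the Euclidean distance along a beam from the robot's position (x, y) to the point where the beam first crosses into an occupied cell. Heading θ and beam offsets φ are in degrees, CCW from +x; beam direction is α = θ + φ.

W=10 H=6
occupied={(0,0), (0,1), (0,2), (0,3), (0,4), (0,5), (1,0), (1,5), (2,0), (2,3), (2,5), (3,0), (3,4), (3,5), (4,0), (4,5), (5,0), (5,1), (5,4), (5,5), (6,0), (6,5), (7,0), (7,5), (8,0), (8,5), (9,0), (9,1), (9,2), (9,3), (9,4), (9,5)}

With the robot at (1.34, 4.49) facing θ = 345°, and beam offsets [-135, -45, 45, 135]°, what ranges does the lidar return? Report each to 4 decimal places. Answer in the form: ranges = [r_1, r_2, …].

beam 1: φ=-135°, α=210°
  cosα=-0.8660 sinα=-0.5000 | (1,4) | tMaxX 0.3926 tMaxY 0.9800 | tΔX 1.1547 tΔY 2.0000
    t=0.3926 [x] (0,4) — stop
  → r_1 = 0.3926
beam 2: φ=-45°, α=300°
  cosα=0.5000 sinα=-0.8660 | (1,4) | tMaxX 1.3200 tMaxY 0.5658 | tΔX 2.0000 tΔY 1.1547
    t=0.5658 [y] (1,3)
    t=1.3200 [x] (2,3) — stop
  → r_2 = 1.3200
beam 3: φ=45°, α=30°
  cosα=0.8660 sinα=0.5000 | (1,4) | tMaxX 0.7621 tMaxY 1.0200 | tΔX 1.1547 tΔY 2.0000
    t=0.7621 [x] (2,4)
    t=1.0200 [y] (2,5) — stop
  → r_3 = 1.0200
beam 4: φ=135°, α=120°
  cosα=-0.5000 sinα=0.8660 | (1,4) | tMaxX 0.6800 tMaxY 0.5889 | tΔX 2.0000 tΔY 1.1547
    t=0.5889 [y] (1,5) — stop
  → r_4 = 0.5889

ranges = [0.3926, 1.3200, 1.0200, 0.5889]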